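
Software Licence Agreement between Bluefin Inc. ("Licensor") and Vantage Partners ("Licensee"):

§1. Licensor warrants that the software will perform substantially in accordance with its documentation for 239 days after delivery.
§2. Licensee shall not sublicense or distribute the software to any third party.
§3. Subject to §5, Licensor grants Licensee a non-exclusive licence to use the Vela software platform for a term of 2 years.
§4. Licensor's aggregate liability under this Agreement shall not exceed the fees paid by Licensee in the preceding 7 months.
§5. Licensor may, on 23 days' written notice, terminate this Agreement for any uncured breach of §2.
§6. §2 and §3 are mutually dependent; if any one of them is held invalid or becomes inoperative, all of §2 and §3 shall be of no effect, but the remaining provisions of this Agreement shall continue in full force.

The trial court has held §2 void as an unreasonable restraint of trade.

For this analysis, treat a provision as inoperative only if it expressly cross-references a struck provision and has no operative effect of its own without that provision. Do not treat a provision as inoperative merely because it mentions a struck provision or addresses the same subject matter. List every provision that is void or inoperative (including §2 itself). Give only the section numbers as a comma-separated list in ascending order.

2, 3, 5

§2 is struck. §5 operates only by reference to §2, so it falls with §2. §6 declares §2 and §3 mutually dependent; since one of them has fallen, all of them are of no effect. That brings down §3 as well. The remainder continues in force under §6. That leaves §1, §4, and §6 in effect.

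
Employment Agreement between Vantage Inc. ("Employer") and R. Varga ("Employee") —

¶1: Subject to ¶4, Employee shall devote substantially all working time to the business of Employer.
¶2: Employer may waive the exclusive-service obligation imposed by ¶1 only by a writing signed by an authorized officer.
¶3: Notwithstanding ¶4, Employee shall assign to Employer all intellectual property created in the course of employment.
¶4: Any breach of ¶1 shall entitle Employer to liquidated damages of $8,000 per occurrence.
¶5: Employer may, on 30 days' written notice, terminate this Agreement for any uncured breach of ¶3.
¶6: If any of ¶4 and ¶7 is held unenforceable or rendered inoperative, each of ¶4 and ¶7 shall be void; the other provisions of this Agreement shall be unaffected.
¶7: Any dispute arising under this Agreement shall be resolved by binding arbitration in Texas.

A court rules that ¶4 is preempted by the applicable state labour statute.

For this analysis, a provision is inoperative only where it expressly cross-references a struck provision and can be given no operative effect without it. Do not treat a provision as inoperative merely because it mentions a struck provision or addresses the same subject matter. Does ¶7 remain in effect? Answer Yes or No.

No

¶4 is struck. Although ¶3 refers to ¶4, its operative terms do not depend on ¶4, so it remains in effect. ¶1 mentions ¶4 but its own obligation stands independently of ¶4, so ¶1 is not affected. No other provision's operative terms depend on ¶4. ¶6 declares ¶4 and ¶7 mutually dependent; since one of them has fallen, all of them are of no effect. That brings down ¶7 as well. The remainder continues in force under ¶6. That leaves ¶1, ¶2, ¶3, ¶5, and ¶6 in effect. ¶7 is among the inoperative provisions, so the answer is no.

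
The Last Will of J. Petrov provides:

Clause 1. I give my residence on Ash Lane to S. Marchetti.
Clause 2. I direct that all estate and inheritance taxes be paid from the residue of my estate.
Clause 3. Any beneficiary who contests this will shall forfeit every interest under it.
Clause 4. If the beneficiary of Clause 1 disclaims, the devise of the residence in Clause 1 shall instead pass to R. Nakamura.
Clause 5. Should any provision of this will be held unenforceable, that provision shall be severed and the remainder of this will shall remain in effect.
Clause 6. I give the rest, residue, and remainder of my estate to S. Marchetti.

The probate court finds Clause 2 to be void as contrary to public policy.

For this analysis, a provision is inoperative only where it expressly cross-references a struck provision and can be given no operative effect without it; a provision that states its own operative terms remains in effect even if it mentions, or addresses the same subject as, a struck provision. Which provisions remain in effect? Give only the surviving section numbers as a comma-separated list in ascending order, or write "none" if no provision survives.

1, 3, 4, 5, 6

Clause 2 is struck. No other provision's operative terms depend on Clause 2. Under the severability clause in Clause 5, the remaining provisions continue in force. Clause 1, Clause 3, Clause 4, Clause 5, and Clause 6 remain in effect.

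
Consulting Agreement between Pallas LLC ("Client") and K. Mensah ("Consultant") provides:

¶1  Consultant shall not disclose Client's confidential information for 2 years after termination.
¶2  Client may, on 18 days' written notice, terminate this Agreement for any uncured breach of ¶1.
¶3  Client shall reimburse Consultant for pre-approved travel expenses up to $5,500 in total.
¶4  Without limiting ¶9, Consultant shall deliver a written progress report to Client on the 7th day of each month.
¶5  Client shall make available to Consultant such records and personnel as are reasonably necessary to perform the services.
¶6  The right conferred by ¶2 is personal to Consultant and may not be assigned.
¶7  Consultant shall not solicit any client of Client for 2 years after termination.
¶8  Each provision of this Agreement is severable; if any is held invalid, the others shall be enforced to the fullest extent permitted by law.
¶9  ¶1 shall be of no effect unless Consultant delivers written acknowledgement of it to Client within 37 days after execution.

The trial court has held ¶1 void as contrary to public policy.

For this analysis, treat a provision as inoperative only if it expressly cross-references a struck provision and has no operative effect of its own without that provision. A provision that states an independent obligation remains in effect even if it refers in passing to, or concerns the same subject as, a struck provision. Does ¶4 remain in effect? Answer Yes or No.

¶1 is struck. The only function of ¶2 is the termination right for breach of ¶1, so it cannot stand once ¶1 is removed. ¶9 has no operative effect of its own apart from ¶1 and is therefore inoperative. ¶6 merely fixes the non-assignment of ¶2; with ¶2 gone it has nothing to operate on and falls away. Although ¶4 refers to ¶9, its operative terms do not depend on ¶9, so it remains in effect. Under the severability clause in ¶8, the remaining provisions continue in force. The provisions still in force are ¶3, ¶4, ¶5, ¶7, and ¶8. ¶4 is among the surviving provisions, so the answer is yes.

Yes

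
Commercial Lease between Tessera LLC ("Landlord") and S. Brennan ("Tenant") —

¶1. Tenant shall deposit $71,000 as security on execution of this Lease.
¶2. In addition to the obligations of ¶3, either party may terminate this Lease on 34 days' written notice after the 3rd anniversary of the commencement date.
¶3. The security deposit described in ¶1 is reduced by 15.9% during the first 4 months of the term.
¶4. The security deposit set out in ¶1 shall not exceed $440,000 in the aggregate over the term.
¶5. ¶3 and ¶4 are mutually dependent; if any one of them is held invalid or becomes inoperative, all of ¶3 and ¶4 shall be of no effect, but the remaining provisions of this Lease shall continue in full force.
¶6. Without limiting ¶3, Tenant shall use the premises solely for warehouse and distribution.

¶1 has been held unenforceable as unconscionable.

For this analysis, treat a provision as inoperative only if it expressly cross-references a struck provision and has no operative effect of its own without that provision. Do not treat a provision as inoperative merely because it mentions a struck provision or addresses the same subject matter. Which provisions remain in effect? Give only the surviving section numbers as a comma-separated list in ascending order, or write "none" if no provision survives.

¶1 is struck. The whole of ¶3 is the introductory reduction to the security deposit, defined by reference to ¶1, so ¶3 cannot stand once ¶1 is removed. ¶4 does nothing except set the aggregate cap on the security deposit by reference to ¶1; with ¶1 gone it has no independent effect and is inoperative. ¶6 mentions ¶3 but its own obligation stands independently of ¶3, so ¶6 is not affected. ¶2 mentions ¶3 but its own obligation stands independently of ¶3, so ¶2 is not affected. ¶5 declares ¶3 and ¶4 mutually dependent; since one of them has fallen, all of them are of no effect. The remainder continues in force under ¶5. The provisions still in force are ¶2, ¶5, and ¶6.

2, 5, 6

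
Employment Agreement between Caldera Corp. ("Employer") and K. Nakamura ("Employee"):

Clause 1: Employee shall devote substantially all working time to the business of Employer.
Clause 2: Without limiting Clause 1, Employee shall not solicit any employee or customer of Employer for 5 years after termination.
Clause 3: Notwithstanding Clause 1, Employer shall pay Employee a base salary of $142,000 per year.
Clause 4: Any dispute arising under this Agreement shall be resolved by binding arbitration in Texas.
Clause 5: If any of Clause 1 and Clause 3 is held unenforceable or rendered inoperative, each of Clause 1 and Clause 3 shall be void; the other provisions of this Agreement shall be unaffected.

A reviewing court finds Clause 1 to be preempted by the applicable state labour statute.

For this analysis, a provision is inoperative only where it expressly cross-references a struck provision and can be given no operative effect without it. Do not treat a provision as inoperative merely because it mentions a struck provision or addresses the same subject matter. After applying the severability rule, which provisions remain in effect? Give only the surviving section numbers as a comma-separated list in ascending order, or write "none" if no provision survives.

2, 4, 5

Clause 1 is struck. Although Clause 2 refers to Clause 1, its operative terms do not depend on Clause 1, so it remains in effect. No other provision's operative terms depend on Clause 1. Clause 5 declares Clause 1 and Clause 3 mutually dependent; since one of them has fallen, all of them are of no effect. That brings down Clause 3 as well. The remainder continues in force under Clause 5. That leaves Clause 2, Clause 4, and Clause 5 in effect.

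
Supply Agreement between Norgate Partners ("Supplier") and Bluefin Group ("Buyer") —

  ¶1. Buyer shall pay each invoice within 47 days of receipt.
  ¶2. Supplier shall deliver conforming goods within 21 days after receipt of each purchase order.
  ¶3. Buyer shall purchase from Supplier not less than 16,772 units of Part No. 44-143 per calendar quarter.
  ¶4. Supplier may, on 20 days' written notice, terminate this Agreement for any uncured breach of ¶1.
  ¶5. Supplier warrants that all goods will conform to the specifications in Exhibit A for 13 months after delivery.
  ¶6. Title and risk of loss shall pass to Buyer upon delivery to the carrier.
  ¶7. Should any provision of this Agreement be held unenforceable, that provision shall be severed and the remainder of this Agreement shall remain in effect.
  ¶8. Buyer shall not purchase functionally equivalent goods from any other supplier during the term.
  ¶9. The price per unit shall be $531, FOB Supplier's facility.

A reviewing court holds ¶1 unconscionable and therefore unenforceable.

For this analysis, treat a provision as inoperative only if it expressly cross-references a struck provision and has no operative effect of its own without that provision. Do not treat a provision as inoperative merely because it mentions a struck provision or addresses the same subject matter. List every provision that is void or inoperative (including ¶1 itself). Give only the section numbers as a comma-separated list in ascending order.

¶1 is struck. The only function of ¶4 is the termination right for breach of ¶1, so it cannot stand once ¶1 is removed. ¶7 is a severability clause and preserves every provision that can still be given independent effect. That leaves ¶2, ¶3, ¶5, ¶6, ¶7, ¶8, and ¶9 in effect.

1, 4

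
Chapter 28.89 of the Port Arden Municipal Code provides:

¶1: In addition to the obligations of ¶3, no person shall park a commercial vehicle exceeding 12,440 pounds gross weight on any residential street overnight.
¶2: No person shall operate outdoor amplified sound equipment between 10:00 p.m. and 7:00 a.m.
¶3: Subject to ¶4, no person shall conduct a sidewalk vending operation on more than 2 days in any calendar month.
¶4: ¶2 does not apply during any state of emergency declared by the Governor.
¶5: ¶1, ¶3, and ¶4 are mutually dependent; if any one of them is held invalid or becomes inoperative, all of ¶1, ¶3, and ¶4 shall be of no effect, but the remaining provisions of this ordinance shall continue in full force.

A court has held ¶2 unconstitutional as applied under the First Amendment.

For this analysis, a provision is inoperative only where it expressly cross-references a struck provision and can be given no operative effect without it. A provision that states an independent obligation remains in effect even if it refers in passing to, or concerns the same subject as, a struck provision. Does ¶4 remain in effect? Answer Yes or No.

¶2 is struck. ¶4 merely fixes the emergency suspension of ¶2; with ¶2 gone it has nothing to operate on and falls away. ¶5 declares ¶1, ¶3, and ¶4 mutually dependent; since one of them has fallen, all of them are of no effect. That brings down ¶1 and ¶3 as well. The remainder continues in force under ¶5. Only ¶5 remains in effect. ¶4 is among the inoperative provisions, so the answer is no.

No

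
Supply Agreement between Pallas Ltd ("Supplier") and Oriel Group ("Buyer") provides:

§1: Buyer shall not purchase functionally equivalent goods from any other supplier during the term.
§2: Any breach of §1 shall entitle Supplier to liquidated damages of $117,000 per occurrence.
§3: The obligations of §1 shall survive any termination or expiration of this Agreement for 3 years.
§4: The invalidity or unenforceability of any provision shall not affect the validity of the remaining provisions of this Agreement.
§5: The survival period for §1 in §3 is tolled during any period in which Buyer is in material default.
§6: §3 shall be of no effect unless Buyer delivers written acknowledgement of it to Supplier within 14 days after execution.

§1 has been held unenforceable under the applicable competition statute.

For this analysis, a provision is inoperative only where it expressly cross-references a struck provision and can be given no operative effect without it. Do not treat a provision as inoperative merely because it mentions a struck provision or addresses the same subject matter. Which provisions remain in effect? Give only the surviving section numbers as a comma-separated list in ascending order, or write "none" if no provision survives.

§1 is struck. §2 has no operative effect of its own apart from §1 and is therefore inoperative. The only function of §3 is the survival period for §1, so it cannot stand once §1 is removed. §5 operates only by reference to §3, so it falls with §3. §6 has no operative effect of its own apart from §3 and is therefore inoperative. Under the severability clause in §4, the remaining provisions continue in force. Only §4 remains in effect.

4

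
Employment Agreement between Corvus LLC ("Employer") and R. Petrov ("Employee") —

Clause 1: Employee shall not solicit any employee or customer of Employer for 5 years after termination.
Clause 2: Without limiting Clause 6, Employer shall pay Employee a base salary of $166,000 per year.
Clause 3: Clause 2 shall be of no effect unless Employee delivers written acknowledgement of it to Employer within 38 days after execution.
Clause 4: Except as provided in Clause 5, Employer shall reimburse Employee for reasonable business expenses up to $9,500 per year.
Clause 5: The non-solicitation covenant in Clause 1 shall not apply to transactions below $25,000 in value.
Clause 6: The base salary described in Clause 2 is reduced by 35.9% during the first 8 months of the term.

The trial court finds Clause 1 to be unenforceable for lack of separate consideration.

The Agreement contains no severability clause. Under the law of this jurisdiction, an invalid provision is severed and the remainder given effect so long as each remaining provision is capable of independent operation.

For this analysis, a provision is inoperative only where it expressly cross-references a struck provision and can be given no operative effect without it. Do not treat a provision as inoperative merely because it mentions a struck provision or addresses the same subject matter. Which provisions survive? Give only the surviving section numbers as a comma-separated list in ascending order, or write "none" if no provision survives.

2, 3, 4, 6

Clause 1 is struck. Clause 5 does nothing except set the carve-out from the non-solicitation covenant by reference to Clause 1; with Clause 1 gone it has no independent effect and is inoperative. Clause 4 mentions Clause 5 but its own obligation stands independently of Clause 5, so Clause 4 is not affected. Under the stated default rule, only provisions that cannot operate independently fall away; the rest are enforced. That leaves Clause 2, Clause 3, Clause 4, and Clause 6 in effect.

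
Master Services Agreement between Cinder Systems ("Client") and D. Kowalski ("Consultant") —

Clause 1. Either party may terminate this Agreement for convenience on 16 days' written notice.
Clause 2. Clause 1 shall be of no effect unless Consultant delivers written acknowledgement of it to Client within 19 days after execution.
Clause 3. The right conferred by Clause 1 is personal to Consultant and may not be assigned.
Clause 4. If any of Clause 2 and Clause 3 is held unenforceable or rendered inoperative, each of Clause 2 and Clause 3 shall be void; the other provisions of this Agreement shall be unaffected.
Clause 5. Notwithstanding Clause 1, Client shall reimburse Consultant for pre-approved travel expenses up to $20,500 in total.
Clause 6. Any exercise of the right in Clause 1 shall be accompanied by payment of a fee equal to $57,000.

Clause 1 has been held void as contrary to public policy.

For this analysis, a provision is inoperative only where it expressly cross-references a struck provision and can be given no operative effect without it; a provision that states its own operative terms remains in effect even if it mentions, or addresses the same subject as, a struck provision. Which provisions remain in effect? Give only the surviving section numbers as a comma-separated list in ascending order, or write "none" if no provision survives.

Clause 1 is struck. Clause 2 merely fixes the acknowledgement condition for Clause 1; with Clause 1 gone it has nothing to operate on and falls away. Clause 3 merely fixes the non-assignment of Clause 1; with Clause 1 gone it has nothing to operate on and falls away. Clause 6 operates only by reference to Clause 1, so it falls with Clause 1. Although Clause 5 refers to Clause 1, its operative terms do not depend on Clause 1, so it remains in effect. Clause 4 declares Clause 2 and Clause 3 mutually dependent; since one of them has fallen, all of them are of no effect. The remainder continues in force under Clause 4. The provisions still in force are Clause 4 and Clause 5.

4, 5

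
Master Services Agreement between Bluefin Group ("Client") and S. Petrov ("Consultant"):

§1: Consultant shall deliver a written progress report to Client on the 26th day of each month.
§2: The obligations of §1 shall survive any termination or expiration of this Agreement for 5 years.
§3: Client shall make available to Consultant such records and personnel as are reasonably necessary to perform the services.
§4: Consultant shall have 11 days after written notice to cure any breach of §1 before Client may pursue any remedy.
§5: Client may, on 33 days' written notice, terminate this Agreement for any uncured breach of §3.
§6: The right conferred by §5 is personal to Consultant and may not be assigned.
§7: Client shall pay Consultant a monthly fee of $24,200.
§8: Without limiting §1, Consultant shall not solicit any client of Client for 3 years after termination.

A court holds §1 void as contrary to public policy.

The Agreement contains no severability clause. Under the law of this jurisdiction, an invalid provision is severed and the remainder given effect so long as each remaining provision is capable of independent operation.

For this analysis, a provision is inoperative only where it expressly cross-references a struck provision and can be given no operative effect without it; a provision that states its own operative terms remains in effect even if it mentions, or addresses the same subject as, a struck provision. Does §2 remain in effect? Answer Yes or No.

§1 is struck. The only function of §2 is the survival period for §1, so it cannot stand once §1 is removed. §4 operates only by reference to §1, so it falls with §1. Although §8 refers to §1, its operative terms do not depend on §1, so it remains in effect. With no severability clause, the stated default rule severs what cannot stand and enforces each remaining provision that can operate on its own. §3, §5, §6, §7, and §8 remain in effect. §2 is among the inoperative provisions, so the answer is no.

No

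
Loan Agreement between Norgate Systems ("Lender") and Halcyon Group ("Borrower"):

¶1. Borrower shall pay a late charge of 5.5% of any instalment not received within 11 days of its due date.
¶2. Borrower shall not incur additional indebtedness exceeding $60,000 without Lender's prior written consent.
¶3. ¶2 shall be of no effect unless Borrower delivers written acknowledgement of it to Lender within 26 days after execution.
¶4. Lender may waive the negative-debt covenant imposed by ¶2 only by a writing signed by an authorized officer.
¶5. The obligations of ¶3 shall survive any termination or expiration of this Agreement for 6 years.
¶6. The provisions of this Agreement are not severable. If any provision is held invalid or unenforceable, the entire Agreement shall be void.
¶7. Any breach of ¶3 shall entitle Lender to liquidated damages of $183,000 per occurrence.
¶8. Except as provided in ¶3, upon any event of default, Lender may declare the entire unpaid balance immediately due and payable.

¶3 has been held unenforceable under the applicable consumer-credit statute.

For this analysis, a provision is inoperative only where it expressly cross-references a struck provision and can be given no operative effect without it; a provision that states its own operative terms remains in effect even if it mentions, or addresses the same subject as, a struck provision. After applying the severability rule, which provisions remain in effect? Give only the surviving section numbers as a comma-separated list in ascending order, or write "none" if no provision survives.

none

¶3 is struck. The only function of ¶5 is the survival period for ¶3, so it cannot stand once ¶3 is removed. ¶7 does nothing except set the liquidated-damages amount by reference to ¶3; with ¶3 gone it has no independent effect and is inoperative. ¶6 provides that the Agreement is not severable, so the invalidity of any one provision voids the entire Agreement. No provision of the Agreement survives.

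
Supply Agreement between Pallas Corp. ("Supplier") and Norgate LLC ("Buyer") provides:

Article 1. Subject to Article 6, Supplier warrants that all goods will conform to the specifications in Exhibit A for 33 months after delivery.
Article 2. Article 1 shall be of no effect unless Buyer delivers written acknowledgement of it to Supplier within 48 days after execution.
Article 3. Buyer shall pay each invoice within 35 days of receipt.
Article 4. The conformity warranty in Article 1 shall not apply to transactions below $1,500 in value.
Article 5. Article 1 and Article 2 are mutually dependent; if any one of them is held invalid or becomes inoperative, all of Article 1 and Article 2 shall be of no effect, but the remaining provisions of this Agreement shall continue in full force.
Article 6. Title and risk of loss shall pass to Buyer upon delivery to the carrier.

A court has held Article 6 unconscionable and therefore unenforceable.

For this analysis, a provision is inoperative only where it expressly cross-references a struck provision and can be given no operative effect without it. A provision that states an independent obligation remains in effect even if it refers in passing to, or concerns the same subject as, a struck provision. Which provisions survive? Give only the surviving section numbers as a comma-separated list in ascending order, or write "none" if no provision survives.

1, 2, 3, 4, 5

Article 6 is struck. Article 1 mentions Article 6 but its own obligation stands independently of Article 6, so Article 1 is not affected. No other provision's operative terms depend on Article 6. Article 5 ties Article 1 and Article 2 together, but none of those is affected here; the remaining provisions continue in force under Article 5. That leaves Article 1, Article 2, Article 3, Article 4, and Article 5 in effect.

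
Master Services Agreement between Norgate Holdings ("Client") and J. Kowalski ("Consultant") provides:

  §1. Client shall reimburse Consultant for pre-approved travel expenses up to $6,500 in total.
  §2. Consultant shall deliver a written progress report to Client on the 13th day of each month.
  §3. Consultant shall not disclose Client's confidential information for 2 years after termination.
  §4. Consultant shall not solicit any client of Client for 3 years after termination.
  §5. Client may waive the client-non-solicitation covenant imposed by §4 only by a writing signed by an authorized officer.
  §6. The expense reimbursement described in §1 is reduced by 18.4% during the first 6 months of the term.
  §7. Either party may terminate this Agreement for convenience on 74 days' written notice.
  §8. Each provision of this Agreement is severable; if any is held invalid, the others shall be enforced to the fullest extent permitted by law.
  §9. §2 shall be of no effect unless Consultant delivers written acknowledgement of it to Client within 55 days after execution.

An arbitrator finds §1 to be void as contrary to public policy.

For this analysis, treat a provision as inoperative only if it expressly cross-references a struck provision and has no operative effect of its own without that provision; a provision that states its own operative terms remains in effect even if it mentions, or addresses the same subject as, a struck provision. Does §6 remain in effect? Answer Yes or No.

No

§1 is struck. The whole of §6 is the introductory reduction to the expense reimbursement, defined by reference to §1, so §6 cannot stand once §1 is removed. §8 is a severability clause and preserves every provision that can still be given independent effect. The provisions still in force are §2, §3, §4, §5, §7, §8, and §9. §6 is among the inoperative provisions, so the answer is no.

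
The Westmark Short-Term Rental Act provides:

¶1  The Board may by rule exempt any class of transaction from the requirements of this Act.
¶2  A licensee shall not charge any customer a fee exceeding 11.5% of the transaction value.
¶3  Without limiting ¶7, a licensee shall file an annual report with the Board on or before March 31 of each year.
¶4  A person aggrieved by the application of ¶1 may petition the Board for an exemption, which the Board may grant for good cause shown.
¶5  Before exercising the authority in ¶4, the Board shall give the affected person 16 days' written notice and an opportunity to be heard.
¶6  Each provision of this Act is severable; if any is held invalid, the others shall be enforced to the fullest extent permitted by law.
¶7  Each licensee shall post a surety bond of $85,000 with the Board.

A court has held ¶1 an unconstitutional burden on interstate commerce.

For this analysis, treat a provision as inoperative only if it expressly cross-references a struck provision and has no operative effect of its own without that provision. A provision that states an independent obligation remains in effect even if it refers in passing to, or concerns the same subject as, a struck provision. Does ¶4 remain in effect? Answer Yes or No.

No

¶1 is struck. ¶4 operates only by reference to ¶1, so it falls with ¶1. ¶5 merely fixes the notice-and-hearing requirement for ¶4; with ¶4 gone it has nothing to operate on and falls away. Under the severability clause in ¶6, the remaining provisions continue in force. The provisions still in force are ¶2, ¶3, ¶6, and ¶7. ¶4 is among the inoperative provisions, so the answer is no.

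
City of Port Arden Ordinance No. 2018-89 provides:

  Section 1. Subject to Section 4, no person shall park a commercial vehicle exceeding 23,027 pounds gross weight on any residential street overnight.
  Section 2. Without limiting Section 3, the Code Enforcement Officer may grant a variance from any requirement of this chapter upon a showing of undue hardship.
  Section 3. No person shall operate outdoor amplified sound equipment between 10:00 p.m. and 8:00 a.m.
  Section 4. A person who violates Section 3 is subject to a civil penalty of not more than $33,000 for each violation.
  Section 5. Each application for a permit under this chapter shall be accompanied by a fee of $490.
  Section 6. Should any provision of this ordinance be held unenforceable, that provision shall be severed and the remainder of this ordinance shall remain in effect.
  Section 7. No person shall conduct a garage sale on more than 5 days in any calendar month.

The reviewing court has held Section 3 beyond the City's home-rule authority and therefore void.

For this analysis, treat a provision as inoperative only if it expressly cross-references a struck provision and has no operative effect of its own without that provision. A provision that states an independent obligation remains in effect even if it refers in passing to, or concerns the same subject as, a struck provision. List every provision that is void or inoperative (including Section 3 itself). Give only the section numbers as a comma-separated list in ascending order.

Section 3 is struck. The only function of Section 4 is the civil penalty for violating Section 3, so it cannot stand once Section 3 is removed. Although Section 2 refers to Section 3, its operative terms do not depend on Section 3, so it remains in effect. Section 1 mentions Section 4 but its own obligation stands independently of Section 4, so Section 1 is not affected. Section 6 is a severability clause and preserves every provision that can still be given independent effect. That leaves Section 1, Section 2, Section 5, Section 6, and Section 7 in effect.

3, 4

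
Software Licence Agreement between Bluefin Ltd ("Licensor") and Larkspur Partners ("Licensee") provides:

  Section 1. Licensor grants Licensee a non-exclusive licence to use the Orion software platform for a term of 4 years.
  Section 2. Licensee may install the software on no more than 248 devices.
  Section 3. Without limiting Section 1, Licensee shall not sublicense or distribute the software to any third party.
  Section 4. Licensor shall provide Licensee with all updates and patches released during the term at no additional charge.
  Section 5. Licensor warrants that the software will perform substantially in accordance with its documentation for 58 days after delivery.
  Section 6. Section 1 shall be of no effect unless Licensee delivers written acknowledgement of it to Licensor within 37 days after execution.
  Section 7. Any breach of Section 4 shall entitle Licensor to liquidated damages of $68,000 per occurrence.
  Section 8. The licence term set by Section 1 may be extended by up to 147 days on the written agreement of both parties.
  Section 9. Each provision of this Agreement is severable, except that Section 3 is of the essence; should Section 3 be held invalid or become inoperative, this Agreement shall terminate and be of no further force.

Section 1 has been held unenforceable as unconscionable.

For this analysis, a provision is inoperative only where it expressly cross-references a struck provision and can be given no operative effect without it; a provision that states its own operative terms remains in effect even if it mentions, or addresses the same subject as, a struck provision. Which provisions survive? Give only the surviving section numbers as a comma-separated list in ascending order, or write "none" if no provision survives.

Section 1 is struck. Section 6 has no operative effect of its own apart from Section 1 and is therefore inoperative. Section 8 does nothing except set the extension of the licence term by reference to Section 1; with Section 1 gone it has no independent effect and is inoperative. Section 3 mentions Section 1 but its own obligation stands independently of Section 1, so Section 3 is not affected. Section 9 makes Section 3 an essential term, but Section 3 is unaffected, so the severability proviso in Section 9 preserves the remaining provisions. The provisions still in force are Section 2, Section 3, Section 4, Section 5, Section 7, and Section 9.

2, 3, 4, 5, 7, 9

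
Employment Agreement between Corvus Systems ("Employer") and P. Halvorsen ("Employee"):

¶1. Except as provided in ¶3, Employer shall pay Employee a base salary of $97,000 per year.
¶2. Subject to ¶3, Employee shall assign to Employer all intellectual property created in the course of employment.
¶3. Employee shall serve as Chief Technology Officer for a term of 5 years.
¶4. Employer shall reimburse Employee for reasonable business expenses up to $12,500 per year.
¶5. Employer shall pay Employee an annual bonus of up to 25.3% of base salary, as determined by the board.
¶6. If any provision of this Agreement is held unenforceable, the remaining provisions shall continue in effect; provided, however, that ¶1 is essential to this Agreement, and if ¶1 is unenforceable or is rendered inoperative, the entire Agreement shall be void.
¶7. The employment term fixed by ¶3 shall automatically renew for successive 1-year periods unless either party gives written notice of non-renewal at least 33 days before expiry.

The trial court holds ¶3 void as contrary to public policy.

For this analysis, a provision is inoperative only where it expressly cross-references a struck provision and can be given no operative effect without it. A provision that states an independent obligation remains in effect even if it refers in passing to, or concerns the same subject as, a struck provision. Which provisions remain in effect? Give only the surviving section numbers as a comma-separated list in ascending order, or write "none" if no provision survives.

¶3 is struck. ¶7 does nothing except set the renewal of the employment term by reference to ¶3; with ¶3 gone it has no independent effect and is inoperative. ¶2 mentions ¶3 but its own obligation stands independently of ¶3, so ¶2 is not affected. ¶1 mentions ¶3 but its own obligation stands independently of ¶3, so ¶1 is not affected. ¶6 makes ¶1 an essential term, but ¶1 is unaffected, so the severability proviso in ¶6 preserves the remaining provisions. That leaves ¶1, ¶2, ¶4, ¶5, and ¶6 in effect.

1, 2, 4, 5, 6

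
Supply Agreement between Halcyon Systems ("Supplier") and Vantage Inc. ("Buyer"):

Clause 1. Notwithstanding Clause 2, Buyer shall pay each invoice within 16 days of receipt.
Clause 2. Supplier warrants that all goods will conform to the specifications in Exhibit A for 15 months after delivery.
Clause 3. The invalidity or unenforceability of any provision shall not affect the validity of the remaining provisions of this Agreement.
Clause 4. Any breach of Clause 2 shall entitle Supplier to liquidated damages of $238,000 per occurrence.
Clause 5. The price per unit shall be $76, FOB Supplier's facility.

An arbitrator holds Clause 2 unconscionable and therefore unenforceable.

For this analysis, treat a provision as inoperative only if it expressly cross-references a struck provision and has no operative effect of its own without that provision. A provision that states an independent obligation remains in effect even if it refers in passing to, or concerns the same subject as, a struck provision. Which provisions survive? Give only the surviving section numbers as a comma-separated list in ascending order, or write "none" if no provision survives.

1, 3, 5

Clause 2 is struck. Clause 4 operates only by reference to Clause 2, so it falls with Clause 2. Although Clause 1 refers to Clause 2, its operative terms do not depend on Clause 2, so it remains in effect. Clause 3 is a severability clause and preserves every provision that can still be given independent effect. That leaves Clause 1, Clause 3, and Clause 5 in effect.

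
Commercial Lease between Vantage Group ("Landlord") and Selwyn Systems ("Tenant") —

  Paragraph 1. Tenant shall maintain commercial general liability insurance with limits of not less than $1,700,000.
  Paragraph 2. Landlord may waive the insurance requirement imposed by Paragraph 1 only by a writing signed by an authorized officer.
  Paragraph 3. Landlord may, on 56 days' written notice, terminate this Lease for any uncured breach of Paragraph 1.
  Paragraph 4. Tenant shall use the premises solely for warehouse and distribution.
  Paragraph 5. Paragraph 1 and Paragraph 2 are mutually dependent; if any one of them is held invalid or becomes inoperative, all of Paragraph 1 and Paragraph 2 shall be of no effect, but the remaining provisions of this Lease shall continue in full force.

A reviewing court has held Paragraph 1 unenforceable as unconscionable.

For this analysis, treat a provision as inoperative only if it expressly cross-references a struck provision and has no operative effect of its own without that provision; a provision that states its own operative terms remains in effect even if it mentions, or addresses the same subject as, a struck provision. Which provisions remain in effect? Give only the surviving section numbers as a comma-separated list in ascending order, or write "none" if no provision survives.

Paragraph 1 is struck. Paragraph 2 merely fixes the waiver condition for Paragraph 1; with Paragraph 1 gone it has nothing to operate on and falls away. Paragraph 3 merely fixes the termination right for breach of Paragraph 1; with Paragraph 1 gone it has nothing to operate on and falls away. Paragraph 5 declares Paragraph 1 and Paragraph 2 mutually dependent; since one of them has fallen, all of them are of no effect. The remainder continues in force under Paragraph 5. The provisions still in force are Paragraph 4 and Paragraph 5.

4, 5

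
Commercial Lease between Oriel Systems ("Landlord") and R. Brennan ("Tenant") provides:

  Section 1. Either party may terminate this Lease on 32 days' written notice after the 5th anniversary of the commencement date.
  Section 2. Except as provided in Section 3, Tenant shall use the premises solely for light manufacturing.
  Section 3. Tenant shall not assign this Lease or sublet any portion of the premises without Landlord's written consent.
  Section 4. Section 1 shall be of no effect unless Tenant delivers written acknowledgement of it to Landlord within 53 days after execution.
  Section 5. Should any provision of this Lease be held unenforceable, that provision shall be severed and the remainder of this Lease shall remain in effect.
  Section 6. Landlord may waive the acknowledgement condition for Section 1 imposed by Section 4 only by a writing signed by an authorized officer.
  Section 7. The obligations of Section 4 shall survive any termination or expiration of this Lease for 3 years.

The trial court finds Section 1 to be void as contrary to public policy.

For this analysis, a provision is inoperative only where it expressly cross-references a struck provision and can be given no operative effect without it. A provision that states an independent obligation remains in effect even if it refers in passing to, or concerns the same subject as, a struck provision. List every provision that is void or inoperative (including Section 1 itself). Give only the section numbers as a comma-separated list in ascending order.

1, 4, 6, 7

Section 1 is struck. Section 4 has no operative effect of its own apart from Section 1 and is therefore inoperative. Section 6 operates only by reference to Section 4, so it falls with Section 4. Section 7 has no operative effect of its own apart from Section 4 and is therefore inoperative. Section 5 is a severability clause and preserves every provision that can still be given independent effect. Section 2, Section 3, and Section 5 remain in effect.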